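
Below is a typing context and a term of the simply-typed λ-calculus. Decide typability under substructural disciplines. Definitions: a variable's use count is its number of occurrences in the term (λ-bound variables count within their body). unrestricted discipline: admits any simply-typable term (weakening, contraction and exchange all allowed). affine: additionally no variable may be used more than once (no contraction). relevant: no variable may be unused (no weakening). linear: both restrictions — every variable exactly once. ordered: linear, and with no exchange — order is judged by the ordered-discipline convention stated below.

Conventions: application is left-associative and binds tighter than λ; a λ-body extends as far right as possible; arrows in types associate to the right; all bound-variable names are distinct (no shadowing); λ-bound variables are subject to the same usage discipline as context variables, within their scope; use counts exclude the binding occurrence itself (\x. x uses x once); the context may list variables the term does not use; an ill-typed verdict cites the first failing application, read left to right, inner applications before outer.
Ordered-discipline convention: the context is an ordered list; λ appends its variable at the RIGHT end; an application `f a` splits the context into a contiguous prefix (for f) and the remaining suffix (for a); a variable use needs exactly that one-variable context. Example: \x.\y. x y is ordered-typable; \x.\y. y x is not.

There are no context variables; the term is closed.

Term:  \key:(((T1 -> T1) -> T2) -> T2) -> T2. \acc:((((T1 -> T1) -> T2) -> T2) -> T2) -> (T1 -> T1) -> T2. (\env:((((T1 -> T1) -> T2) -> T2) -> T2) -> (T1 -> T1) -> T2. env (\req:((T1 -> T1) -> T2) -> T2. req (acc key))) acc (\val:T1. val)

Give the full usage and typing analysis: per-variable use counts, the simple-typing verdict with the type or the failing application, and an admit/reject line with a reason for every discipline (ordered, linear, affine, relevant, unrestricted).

use counts: key [bound] ×1, acc [bound] ×2, env [bound] ×1, req [bound] ×1, val [bound] ×1
order of uses: env, req, acc, key, acc, val
typing: the term checks, with type ((((T1 -> T1) -> T2) -> T2) -> T2) -> (((((T1 -> T1) -> T2) -> T2) -> T2) -> (T1 -> T1) -> T2) -> T2
ordered: ✗, repeated use of acc ×2
linear: ✗, repeated use of acc ×2
affine: ✗, repeated use of acc ×2
relevant: ✓, every one of key, acc, env, req, val appears
unrestricted: ✓, typability at ((((T1 -> T1) -> T2) -> T2) -> T2) -> (((((T1 -> T1) -> T2) -> T2) -> T2) -> (T1 -> T1) -> T2) -> T2 is all that's needed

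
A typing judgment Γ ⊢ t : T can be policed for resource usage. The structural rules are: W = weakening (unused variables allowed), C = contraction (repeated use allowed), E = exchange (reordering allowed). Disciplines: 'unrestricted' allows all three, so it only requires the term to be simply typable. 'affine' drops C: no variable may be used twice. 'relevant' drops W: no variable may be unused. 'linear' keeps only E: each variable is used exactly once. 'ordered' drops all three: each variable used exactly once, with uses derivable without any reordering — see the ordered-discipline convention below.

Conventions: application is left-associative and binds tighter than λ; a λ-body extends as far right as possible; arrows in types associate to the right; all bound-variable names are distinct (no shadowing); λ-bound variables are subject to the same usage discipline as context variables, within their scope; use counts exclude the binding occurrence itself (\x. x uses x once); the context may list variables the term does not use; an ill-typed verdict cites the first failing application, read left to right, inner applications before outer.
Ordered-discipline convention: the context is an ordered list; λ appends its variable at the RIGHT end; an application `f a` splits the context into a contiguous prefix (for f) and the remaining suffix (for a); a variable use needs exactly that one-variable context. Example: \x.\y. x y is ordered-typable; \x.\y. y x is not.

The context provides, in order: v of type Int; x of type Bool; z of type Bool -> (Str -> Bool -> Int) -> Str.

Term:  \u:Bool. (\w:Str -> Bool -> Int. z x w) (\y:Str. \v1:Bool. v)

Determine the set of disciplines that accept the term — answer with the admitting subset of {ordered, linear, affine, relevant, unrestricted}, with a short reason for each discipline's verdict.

admitted in: affine, unrestricted
variable uses: v ×1; x ×1; z ×1; u [bound] ×0; w [bound] ×1; y [bound] ×0; v1 [bound] ×0
use order (left to right): z, x, w, v
typing: well-typed at Bool -> Str
ordered ✗ (unused: u, y, v1 — weakening required)
linear ✗ (unused: u, y, v1 — weakening required)
affine ✓ (v, x, z, u, w, y, v1: no repeats, contraction unneeded)
relevant ✗ (unused: u, y, v1 — weakening required)
unrestricted ✓ (type-checks (Bool -> Str) and nothing is barred)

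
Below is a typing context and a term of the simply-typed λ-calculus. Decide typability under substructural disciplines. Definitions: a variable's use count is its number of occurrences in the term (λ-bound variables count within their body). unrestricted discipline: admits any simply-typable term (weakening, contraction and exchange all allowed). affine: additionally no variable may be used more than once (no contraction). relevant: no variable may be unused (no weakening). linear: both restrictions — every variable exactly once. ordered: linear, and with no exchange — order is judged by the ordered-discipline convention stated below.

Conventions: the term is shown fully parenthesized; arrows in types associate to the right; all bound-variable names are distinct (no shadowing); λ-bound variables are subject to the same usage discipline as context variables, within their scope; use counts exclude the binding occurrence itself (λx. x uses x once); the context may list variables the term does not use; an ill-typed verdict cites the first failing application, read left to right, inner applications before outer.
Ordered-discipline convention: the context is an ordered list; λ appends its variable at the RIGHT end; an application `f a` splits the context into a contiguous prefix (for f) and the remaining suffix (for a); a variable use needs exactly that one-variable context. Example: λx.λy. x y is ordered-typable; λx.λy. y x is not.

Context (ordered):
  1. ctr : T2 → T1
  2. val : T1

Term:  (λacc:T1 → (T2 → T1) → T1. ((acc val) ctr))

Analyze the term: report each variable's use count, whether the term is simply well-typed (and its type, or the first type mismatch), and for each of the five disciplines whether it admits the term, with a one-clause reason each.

variable uses: ctr=1; val=1; acc (bound)=1
use order (left to right): acc, val, ctr
typing: ✓ — (T1 → (T2 → T1) → T1) → T1
ordered ✗ (no ordered split (uses run acc, val, ctr))
linear ✓ (each of ctr, val, acc used exactly once)
affine ✓ (no duplicate uses among ctr, val, acc)
relevant ✓ (at least one use each (ctr, val, acc))
unrestricted ✓ (well-typed at (T1 → (T2 → T1) → T1) → T1; no restrictions here)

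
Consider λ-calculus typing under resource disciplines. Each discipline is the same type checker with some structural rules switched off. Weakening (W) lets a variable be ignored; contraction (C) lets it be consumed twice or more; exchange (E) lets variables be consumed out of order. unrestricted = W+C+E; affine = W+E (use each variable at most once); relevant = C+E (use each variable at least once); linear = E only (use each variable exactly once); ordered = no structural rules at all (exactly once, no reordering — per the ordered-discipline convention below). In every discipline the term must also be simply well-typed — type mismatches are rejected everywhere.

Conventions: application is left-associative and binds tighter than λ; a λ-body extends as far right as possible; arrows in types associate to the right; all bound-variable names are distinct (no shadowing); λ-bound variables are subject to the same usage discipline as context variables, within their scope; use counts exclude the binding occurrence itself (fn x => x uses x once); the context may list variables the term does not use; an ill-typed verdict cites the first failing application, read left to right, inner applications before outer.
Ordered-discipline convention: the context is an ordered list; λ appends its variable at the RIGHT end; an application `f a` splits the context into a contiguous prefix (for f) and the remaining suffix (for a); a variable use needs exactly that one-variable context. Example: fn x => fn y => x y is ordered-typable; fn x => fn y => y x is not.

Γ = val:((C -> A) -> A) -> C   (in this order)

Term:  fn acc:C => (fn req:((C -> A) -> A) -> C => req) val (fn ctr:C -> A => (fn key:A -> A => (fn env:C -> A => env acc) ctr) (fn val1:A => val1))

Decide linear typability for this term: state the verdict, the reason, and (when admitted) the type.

no — key never used (weakening)
counts: val: 1×; acc [bound]: 1×; req [bound]: 1×; ctr [bound]: 1×; key [bound]: 0×; env [bound]: 1×; val1 [bound]: 1×
left-to-right use order: req, val, env, acc, ctr, val1
typing: well-typed at C -> C
per-discipline verdicts: ordered ✗ · linear ✗ · affine ✓ · relevant ✗ · unrestricted ✓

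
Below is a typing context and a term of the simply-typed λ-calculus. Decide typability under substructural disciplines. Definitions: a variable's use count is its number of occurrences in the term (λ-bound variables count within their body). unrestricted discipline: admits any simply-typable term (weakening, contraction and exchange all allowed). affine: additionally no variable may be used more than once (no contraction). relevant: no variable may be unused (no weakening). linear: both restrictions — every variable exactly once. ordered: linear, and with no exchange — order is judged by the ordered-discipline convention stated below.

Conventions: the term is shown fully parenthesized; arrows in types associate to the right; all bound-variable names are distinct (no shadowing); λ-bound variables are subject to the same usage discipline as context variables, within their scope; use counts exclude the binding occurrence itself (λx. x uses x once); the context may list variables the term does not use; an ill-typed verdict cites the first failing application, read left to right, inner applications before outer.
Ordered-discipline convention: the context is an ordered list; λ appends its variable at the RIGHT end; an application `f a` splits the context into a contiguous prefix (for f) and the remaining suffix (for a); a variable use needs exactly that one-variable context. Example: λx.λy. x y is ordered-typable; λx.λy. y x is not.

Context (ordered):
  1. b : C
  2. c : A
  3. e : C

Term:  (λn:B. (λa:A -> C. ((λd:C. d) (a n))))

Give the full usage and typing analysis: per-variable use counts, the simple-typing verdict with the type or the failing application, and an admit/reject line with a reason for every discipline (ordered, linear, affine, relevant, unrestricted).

counts: b ×0, c ×0, e ×0, n (bound) ×1, a (bound) ×1, d (bound) ×1
use order (left to right): d, a, n
typing: ill-typed: an argument B mismatches the expected A
ordered ✗ (not simply typable)
linear ✗ (fails simple typing)
affine ✗ (a type mismatch blocks all five)
relevant ✗ (the type mismatch rejects it)
unrestricted ✗ (not simply typable)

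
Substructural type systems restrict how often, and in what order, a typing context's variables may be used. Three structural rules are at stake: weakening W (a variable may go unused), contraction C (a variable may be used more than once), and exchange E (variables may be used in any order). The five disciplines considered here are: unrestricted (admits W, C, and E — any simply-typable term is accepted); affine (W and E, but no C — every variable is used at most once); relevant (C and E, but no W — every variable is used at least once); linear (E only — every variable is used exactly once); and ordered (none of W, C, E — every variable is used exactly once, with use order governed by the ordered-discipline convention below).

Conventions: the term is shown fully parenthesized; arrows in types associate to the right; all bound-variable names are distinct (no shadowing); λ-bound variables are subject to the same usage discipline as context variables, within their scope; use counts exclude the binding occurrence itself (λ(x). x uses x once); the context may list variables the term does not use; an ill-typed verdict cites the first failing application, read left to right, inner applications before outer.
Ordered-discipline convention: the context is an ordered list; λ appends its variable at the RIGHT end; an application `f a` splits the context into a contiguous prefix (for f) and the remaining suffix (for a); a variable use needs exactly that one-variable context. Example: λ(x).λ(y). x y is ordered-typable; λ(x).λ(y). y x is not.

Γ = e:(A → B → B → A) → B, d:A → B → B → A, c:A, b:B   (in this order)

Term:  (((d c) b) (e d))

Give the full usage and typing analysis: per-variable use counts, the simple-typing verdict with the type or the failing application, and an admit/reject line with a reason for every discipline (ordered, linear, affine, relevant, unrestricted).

counts: e ×1, d ×2, c ×1, b ×1
use order (left to right): d, c, b, e, d
typing: well-typed — term : A
ordered ✗ (needs contraction — d ×2)
linear ✗ (needs contraction — d ×2)
affine ✗ (needs contraction — d ×2)
relevant ✓ (at least one use each (e, d, c, b))
unrestricted ✓ (type-checks (A) and nothing is barred)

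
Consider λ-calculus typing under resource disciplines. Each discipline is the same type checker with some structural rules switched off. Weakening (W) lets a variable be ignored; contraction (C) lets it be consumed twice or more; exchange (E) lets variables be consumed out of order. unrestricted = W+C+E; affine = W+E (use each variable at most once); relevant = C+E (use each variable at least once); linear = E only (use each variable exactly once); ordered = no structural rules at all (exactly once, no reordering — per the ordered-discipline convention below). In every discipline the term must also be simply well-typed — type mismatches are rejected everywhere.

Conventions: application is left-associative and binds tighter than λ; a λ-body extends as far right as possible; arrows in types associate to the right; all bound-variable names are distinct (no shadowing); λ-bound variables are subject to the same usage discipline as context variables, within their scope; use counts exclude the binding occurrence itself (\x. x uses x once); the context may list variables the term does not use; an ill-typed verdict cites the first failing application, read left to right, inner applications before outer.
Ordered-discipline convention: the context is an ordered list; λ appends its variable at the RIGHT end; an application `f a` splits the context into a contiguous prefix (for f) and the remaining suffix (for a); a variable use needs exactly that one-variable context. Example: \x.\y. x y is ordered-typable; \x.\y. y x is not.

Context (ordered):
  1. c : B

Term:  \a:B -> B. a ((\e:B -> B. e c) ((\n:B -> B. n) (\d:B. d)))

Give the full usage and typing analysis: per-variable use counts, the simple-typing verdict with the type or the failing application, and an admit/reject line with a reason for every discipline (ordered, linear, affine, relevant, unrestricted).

usage: c ×1, a [bound] ×1, e [bound] ×1, n [bound] ×1, d [bound] ×1
uses in reading order: a, e, c, n, d
typing: well-typed — term : (B -> B) -> B
ordered: ✗, no contiguous prefix/suffix split fits a, e, c, n, d
linear: ✓, c, a, e, n, d: one use apiece
affine: ✓, no duplicate uses among c, a, e, n, d
relevant: ✓, at least one use each (c, a, e, n, d)
unrestricted: ✓, well-typed at (B -> B) -> B; no restrictions here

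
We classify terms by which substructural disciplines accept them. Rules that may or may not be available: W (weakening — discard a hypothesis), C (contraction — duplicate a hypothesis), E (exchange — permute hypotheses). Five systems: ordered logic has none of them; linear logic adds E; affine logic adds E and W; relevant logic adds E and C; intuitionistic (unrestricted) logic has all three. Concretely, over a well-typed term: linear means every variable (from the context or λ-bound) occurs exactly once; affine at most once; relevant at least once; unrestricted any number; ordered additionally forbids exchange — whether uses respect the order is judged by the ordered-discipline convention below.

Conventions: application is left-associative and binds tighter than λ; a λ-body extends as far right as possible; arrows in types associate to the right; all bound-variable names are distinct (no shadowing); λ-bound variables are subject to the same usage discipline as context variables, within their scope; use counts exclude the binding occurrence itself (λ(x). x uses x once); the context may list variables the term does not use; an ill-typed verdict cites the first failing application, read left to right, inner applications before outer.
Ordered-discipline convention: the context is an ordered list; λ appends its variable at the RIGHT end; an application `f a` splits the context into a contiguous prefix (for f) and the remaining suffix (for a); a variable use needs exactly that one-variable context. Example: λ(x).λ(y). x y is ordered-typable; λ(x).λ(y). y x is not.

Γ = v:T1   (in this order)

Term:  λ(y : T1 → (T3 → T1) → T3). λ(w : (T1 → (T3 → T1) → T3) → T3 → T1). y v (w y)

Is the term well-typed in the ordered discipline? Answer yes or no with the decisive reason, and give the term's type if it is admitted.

no — y ×2 used more than once (contraction)
usage: v: 1, y (bound): 2, w (bound): 1
use order (left to right): y, v, w, y
typing: ✓ — (T1 → (T3 → T1) → T3) → ((T1 → (T3 → T1) → T3) → T3 → T1) → T3
per-discipline verdicts: ordered ✗ · linear ✗ · affine ✗ · relevant ✓ · unrestricted ✓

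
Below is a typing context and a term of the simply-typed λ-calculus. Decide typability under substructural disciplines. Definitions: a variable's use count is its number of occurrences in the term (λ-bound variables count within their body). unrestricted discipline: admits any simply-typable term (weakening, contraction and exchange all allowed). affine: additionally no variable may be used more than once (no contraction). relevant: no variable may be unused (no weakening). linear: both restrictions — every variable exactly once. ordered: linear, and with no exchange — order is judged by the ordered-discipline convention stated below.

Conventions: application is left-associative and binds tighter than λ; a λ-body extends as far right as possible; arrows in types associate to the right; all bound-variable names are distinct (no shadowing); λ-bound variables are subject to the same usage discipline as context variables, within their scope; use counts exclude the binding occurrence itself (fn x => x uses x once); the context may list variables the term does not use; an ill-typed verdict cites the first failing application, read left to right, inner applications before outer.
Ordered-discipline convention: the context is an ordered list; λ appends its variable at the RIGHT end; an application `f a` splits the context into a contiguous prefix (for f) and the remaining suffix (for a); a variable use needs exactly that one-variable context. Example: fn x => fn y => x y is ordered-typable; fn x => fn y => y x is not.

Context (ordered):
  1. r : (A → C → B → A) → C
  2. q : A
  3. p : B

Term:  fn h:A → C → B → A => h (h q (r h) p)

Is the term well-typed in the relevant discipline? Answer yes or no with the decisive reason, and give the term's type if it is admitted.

yes — every one of r, q, p, h appears; term : (A → C → B → A) → C → B → A
use counts: r ×1, q ×1, p ×1, h (bound) ×3
left-to-right use order: h, h, q, r, h, p
typing: ✓ — (A → C → B → A) → C → B → A
across the five disciplines: ordered ✗ | linear ✗ | affine ✗ | relevant ✓ | unrestricted ✓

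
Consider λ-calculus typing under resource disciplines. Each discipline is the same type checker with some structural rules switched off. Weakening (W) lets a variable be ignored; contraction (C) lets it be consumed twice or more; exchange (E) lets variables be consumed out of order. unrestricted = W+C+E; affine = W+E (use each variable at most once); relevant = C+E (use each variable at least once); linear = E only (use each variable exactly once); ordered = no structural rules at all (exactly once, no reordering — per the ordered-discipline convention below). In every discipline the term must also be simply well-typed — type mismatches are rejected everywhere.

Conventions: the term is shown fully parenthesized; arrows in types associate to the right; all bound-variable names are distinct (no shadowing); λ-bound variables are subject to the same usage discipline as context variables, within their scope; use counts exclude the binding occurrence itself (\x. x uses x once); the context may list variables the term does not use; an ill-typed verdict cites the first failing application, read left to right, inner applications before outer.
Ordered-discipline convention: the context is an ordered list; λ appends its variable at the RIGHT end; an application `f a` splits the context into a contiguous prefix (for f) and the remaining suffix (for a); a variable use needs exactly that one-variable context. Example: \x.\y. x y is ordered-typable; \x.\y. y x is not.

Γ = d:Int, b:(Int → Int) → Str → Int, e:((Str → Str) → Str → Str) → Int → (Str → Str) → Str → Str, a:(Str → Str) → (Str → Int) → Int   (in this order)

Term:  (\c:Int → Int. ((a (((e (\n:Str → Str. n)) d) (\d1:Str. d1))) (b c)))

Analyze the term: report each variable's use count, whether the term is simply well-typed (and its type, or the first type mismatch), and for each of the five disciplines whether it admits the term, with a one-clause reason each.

use counts: d ×1; b ×1; e ×1; a ×1; c (bound) ×1; n (bound) ×1; d1 (bound) ×1
order of uses: a, e, n, d, d1, b, c
typing: well-typed — term : (Int → Int) → Int
ordered: ✗, no contiguous prefix/suffix split fits a, e, n, d, d1, b, c
linear: ✓, single use per variable (d, b, e, a, c, n, d1)
affine: ✓, none of d, b, e, a, c, n, d1 used more than once
relevant: ✓, at least one use each (d, b, e, a, c, n, d1)
unrestricted: ✓, simply typable at (Int → Int) → Int; W, C, E all held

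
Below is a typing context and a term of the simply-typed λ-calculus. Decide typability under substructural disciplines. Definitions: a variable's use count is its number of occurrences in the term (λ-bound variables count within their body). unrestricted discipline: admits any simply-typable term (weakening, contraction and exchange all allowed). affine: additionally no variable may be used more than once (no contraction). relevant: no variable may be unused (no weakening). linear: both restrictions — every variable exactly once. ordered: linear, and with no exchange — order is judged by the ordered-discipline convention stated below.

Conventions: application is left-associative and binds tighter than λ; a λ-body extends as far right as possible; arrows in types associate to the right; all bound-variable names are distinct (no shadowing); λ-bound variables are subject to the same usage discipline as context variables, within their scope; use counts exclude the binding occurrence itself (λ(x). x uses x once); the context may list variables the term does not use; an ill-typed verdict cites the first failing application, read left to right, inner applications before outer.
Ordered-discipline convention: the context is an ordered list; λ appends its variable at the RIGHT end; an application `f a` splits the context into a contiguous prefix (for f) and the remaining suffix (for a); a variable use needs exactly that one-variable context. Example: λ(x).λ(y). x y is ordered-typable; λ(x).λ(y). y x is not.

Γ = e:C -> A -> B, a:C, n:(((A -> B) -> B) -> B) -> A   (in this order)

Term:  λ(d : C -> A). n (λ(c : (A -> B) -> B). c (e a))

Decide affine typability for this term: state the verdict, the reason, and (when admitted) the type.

yes — no duplicate uses among e, a, n, d, c; term : (C -> A) -> A
variable uses: e: 1×; a: 1×; n: 1×; d (bound): 0×; c (bound): 1×
order of uses: n, c, e, a
typing: well-typed — term : (C -> A) -> A
summary: ordered ✗, linear ✗, affine ✓, relevant ✗, unrestricted ✓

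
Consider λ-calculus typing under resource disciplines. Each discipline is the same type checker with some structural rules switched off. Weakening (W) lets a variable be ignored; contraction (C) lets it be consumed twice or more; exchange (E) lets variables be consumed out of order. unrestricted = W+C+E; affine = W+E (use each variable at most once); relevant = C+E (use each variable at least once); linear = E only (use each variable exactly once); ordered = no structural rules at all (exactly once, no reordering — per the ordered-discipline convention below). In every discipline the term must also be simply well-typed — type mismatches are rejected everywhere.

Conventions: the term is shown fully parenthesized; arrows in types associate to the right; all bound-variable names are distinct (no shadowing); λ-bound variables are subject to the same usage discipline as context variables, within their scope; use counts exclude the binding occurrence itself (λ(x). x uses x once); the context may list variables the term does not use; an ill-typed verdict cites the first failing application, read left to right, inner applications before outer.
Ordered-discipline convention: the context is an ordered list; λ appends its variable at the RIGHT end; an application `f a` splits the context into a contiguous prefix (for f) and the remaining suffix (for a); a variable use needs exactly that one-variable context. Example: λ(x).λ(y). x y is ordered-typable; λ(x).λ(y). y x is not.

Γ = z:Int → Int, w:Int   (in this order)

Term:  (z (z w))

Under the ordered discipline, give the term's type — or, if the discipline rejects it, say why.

not well-typed under ordered — repeated use of z ×2
counts: z ×2, w ×1
uses in reading order: z, z, w
typing: ✓ — Int
per-discipline verdicts: ordered ✗; linear ✗; affine ✗; relevant ✓; unrestricted ✓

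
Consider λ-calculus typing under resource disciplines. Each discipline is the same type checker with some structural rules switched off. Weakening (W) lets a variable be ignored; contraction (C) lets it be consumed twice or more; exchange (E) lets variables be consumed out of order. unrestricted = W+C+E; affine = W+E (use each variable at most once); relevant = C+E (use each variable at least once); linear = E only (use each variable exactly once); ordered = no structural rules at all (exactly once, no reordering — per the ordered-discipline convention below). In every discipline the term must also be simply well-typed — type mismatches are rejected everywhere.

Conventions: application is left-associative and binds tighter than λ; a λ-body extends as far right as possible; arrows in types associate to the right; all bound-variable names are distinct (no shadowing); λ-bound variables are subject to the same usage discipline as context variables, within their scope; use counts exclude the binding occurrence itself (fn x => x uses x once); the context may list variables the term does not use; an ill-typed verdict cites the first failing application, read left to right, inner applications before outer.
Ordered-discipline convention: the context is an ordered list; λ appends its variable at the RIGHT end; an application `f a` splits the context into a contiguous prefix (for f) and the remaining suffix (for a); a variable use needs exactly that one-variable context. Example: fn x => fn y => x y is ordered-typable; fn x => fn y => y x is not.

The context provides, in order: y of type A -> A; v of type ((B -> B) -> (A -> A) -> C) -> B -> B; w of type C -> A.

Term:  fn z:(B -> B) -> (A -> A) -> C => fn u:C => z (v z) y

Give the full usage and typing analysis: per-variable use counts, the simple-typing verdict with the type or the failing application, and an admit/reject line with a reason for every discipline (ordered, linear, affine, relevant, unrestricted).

variable uses: y ×1, v ×1, w ×0, z [bound] ×2, u [bound] ×0
order of uses: z, v, z, y
typing: the term checks, with type ((B -> B) -> (A -> A) -> C) -> C -> C
ordered: ✗ — uses contraction: z ×2; w, u left unused
linear: ✗ — uses contraction: z ×2; w, u left unused
affine: ✗ — uses contraction: z ×2
relevant: ✗ — w, u left unused
unrestricted: ✓ — type-checks (((B -> B) -> (A -> A) -> C) -> C -> C) and nothing is barred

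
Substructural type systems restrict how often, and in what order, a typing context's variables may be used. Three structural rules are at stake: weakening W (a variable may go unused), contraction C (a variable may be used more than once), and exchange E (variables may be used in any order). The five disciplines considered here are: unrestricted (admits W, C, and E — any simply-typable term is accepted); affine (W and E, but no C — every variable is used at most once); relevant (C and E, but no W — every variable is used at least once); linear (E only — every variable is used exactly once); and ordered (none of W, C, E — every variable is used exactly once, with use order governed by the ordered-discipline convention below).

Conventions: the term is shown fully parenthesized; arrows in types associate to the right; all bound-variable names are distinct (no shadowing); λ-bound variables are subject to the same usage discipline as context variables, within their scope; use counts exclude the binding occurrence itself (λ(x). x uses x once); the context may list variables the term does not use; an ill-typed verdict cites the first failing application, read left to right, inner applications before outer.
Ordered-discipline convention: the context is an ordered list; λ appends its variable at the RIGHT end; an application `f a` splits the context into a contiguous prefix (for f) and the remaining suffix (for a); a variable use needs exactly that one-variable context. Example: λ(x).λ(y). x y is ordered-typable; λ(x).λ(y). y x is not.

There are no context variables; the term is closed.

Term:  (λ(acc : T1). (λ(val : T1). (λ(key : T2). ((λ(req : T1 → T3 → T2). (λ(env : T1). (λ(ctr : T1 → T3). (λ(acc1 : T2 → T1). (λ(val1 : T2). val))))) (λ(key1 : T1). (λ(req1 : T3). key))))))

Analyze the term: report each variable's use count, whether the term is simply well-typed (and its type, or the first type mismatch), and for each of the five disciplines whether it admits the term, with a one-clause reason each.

counts: acc (bound) ×0; val (bound) ×1; key (bound) ×1; req (bound) ×0; env (bound) ×0; ctr (bound) ×0; acc1 (bound) ×0; val1 (bound) ×0; key1 (bound) ×0; req1 (bound) ×0
uses in reading order: val, key
typing: ✓ — T1 → T1 → T2 → T1 → (T1 → T3) → (T2 → T1) → T2 → T1
ordered ✗ (acc, req, env, ctr, acc1, val1, key1, req1 left unused)
linear ✗ (acc, req, env, ctr, acc1, val1, key1, req1 left unused)
affine ✓ (acc, val, key, req, env, ctr, acc1, val1, key1, req1: no repeats, contraction unneeded)
relevant ✗ (acc, req, env, ctr, acc1, val1, key1, req1 left unused)
unrestricted ✓ (simply typable at T1 → T1 → T2 → T1 → (T1 → T3) → (T2 → T1) → T2 → T1; W, C, E all held)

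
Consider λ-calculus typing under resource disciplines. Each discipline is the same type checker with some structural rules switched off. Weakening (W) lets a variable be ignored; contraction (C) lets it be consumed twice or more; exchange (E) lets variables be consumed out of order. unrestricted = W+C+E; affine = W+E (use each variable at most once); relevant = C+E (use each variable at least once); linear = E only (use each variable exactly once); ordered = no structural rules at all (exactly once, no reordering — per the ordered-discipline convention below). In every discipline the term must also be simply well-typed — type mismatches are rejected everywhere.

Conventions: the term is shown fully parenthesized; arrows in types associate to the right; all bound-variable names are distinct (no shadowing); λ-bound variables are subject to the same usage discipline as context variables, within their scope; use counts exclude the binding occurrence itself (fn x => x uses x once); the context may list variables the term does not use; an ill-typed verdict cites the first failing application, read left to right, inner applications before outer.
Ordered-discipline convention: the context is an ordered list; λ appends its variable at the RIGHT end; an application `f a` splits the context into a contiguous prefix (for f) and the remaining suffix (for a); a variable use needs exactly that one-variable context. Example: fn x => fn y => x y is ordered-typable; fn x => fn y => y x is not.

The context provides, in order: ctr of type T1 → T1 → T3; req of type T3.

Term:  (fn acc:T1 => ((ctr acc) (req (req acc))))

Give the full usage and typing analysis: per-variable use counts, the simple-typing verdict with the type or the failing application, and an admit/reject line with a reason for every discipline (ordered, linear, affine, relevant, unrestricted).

usage: ctr=1, req=2, acc (bound)=2
uses in reading order: ctr, acc, req, req, acc
typing: ill-typed: can't apply a value of type T3
ordered: ✗, the type mismatch rejects it
linear: ✗, not simply typable
affine: ✗, fails simple typing
relevant: ✗, a type mismatch blocks all five
unrestricted: ✗, the type mismatch rejects it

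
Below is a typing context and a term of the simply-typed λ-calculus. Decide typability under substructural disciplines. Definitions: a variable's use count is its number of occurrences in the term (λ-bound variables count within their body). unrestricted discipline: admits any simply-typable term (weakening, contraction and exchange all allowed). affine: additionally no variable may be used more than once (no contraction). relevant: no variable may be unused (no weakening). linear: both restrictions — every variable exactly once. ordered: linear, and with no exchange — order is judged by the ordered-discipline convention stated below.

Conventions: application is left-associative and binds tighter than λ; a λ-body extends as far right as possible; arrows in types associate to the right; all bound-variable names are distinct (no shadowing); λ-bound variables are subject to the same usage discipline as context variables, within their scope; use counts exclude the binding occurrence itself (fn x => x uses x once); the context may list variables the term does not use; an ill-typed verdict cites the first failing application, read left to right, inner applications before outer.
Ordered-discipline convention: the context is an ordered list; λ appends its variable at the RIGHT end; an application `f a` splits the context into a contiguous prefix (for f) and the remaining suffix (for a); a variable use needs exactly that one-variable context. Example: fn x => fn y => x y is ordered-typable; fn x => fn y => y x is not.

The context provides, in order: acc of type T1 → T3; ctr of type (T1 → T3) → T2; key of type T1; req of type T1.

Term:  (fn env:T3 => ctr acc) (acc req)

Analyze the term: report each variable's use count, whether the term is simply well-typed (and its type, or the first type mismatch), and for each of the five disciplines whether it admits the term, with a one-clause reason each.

usage: acc=2; ctr=1; key=0; req=1; env [bound]=0
order of uses: ctr, acc, acc, req
typing: well-typed — term : T2
ordered: ✗ — uses contraction: acc ×2; unused: key, env — weakening required
linear: ✗ — uses contraction: acc ×2; unused: key, env — weakening required
affine: ✗ — uses contraction: acc ×2
relevant: ✗ — unused: key, env — weakening required
unrestricted: ✓ — simply typable at T2; W, C, E all held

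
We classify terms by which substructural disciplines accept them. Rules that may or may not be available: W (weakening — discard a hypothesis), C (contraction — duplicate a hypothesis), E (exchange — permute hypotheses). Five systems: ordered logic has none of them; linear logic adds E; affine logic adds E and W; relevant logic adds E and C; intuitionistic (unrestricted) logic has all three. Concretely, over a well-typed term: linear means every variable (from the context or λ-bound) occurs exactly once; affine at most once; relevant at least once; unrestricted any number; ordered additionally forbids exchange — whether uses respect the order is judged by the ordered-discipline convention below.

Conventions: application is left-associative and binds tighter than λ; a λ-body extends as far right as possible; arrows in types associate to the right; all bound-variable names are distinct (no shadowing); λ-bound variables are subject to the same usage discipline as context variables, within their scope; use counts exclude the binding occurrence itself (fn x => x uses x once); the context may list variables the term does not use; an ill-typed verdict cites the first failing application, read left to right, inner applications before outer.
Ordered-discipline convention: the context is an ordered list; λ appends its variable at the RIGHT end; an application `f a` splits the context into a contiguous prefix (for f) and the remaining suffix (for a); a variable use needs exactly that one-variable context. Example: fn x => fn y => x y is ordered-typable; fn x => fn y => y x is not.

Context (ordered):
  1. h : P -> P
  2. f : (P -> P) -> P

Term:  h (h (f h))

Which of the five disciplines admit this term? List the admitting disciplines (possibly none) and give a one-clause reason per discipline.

admitted by: relevant, unrestricted
usage: h: 3; f: 1
uses in reading order: h, h, f, h
typing: well-typed — term : P
ordered: ✗, repeated use of h ×3
linear: ✗, repeated use of h ×3
affine: ✗, repeated use of h ×3
relevant: ✓, h, f: all used, weakening unneeded
unrestricted: ✓, typability at P is all that's needed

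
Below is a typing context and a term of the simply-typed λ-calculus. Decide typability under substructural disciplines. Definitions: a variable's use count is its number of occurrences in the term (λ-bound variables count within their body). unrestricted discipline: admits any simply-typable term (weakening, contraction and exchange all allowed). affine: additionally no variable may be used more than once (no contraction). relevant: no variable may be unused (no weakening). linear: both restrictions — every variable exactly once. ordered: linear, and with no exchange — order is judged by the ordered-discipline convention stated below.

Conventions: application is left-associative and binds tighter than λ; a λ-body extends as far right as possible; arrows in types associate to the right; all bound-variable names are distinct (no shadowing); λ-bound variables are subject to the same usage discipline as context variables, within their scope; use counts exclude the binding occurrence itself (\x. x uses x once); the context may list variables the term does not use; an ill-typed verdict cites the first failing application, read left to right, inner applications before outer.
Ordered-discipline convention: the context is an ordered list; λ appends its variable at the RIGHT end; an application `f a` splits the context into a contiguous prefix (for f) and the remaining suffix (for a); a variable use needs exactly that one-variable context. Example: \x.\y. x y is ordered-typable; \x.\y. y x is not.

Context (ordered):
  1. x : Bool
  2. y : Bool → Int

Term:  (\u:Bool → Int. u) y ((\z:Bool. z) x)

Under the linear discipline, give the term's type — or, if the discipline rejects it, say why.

term : Int
variable uses: x ×1, y ×1, u [bound] ×1, z [bound] ×1
uses in reading order: u, y, z, x
typing: well-typed at Int
all disciplines: ordered ✗; linear ✓; affine ✓; relevant ✓; unrestricted ✓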